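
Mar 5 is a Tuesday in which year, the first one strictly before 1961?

1957

From one year to the next, a fixed date's weekday advances by 1, or by 2 when a Feb 29 lies between the two dates.
1961: March 5 is Sunday.
1960: Saturday (−1)
1959: Thursday (−2)
1958: Wednesday (−1)
1957: Tuesday (−1)
Mar 5 falls on a Tuesday in 1957.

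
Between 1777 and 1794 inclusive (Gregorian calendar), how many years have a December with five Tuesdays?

December has 31 days; it has five Tuesdays when Tuesday falls among the first (month-length − 28) days — i.e. when December 1 is one of Tuesday/Monday/Sunday.
December 1 by year: 1777:Mon✓ 1778:Tue✓ 1779:Wed 1780:Fri 1781:Sat 1782:Sun✓ 1783:Mon✓ 1784:Wed 1785:Thu 1786:Fri 1787:Sat 1788:Mon✓ 1789:Tue✓ 1790:Wed 1791:Thu 1792:Sat 1793:Sun✓ 1794:Mon✓
Years with five Tuesdays: 1777, 1778, 1782, 1783, 1788, 1789, 1793, 1794 → 8.

8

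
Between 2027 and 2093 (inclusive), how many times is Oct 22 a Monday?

10

Track Oct 22's weekday year by year (advancing +1, or +2 across a Feb 29):
  2027: Fri  2028: Sun (+2)  2029: Mon (+1) ✓  2030: Tue (+1)  2031: Wed (+1)
  2032: Fri (+2)  2033: Sat (+1)  2034: Sun (+1)  2035: Mon (+1) ✓  2036: Wed (+2)
  2037: Thu (+1)  2038: Fri (+1)  2039: Sat (+1)  2040: Mon (+2) ✓  … (39 more years) …
  2080: Tue (+2)  2081: Wed (+1)  2082: Thu (+1)  2083: Fri (+1)  2084: Sun (+2)
  2085: Mon (+1) ✓  2086: Tue (+1)  2087: Wed (+1)  2088: Fri (+2)  2089: Sat (+1)
  2090: Sun (+1)  2091: Mon (+1) ✓  2092: Wed (+2)  2093: Thu (+1)
Monday years: 2029, 2035, 2040, 2046, 2057, 2063, 2068, 2074, 2085, 2091 — 10 in total.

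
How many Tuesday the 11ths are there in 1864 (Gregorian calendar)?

Check the 11th of each month of 1864: Jan 11: Mon, Feb 11: Thu, Mar 11: Fri, Apr 11: Mon, May 11: Wed, Jun 11: Sat, Jul 11: Mon, Aug 11: Thu, Sep 11: Sun, Oct 11: Tue, Nov 11: Fri, Dec 11: Sun.
Tuesday occurs in October — 1 month.

1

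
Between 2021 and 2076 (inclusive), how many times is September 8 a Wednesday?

8

Track September 8's weekday year by year (advancing +1, or +2 across a Feb 29):
  2021: Wed ✓  2022: Thu (+1)  2023: Fri (+1)  2024: Sun (+2)  2025: Mon (+1)
  2026: Tue (+1)  2027: Wed (+1) ✓  2028: Fri (+2)  2029: Sat (+1)  2030: Sun (+1)
  2031: Mon (+1)  2032: Wed (+2) ✓  2033: Thu (+1)  2034: Fri (+1)  … (28 more years) …
  2063: Sat (+1)  2064: Mon (+2)  2065: Tue (+1)  2066: Wed (+1) ✓  2067: Thu (+1)
  2068: Sat (+2)  2069: Sun (+1)  2070: Mon (+1)  2071: Tue (+1)  2072: Thu (+2)
  2073: Fri (+1)  2074: Sat (+1)  2075: Sun (+1)  2076: Tue (+2)
Wednesday years: 2021, 2027, 2032, 2038, 2049, 2055, 2060, 2066 — 8 in total.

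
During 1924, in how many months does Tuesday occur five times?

A month of length L has five Tuesdays iff its first Tuesday is on day ≤ L−28 (so day 1–3 in a 31-day month, 1–2 in a 30-day month, day 1 in a leap February).
Checking each month of 1924: Jan starts Tue (31d) ✓; Feb starts Fri (29d); Mar starts Sat (31d); Apr starts Tue (30d) ✓; May starts Thu (31d); Jun starts Sun (30d); Jul starts Tue (31d) ✓; Aug starts Fri (31d); Sep starts Mon (30d) ✓; Oct starts Wed (31d); Nov starts Sat (30d); Dec starts Mon (31d) ✓.
Five-Tuesday months: January, April, July, September, December → 5.

5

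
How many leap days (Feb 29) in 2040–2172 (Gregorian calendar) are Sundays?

Leap years in 2040–2172: 33 of them.
Feb 29 weekday advances by 5 (mod 7) from one leap year to the next four years later (or differs when a century non-leap intervenes).
Leap-day weekdays: 2040:Wed 2044:Mon 2048:Sat 2052:Thu 2056:Tue 2060:Sun✓ 2064:Fri 2068:Wed 2072:Mon 2076:Sat 2080:Thu 2084:Tue 2088:Sun✓ …(7 more)… 2124:Tue 2128:Sun✓ 2132:Fri 2136:Wed 2140:Mon 2144:Sat 2148:Thu 2152:Tue 2156:Sun✓ 2160:Fri 2164:Wed 2168:Mon 2172:Sat
Sunday: 2060, 2088, 2128, 2156 → 4.

4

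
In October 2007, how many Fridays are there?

4

October 2007 has 31 days and begins on Monday.
The first Friday is October 5.
Fridays fall on 5, 12, 19, 26 — that's 4.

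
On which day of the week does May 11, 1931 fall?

January 1, 1931 is a Thursday.
May 11 is day 131 of the year, i.e. 130 days after Jan 1.
130 mod 7 = 4, so advance 4 weekdays from Thursday: Monday.

Monday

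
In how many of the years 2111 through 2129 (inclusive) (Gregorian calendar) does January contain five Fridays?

9

January has 31 days; it has five Fridays when Friday falls among the first (month-length − 28) days — i.e. when January 1 is one of Friday/Thursday/Wednesday.
January 1 by year: 2111:Thu✓ 2112:Fri✓ 2113:Sun 2114:Mon 2115:Tue 2116:Wed✓ 2117:Fri✓ 2118:Sat 2119:Sun 2120:Mon 2121:Wed✓ 2122:Thu✓ 2123:Fri✓ 2124:Sat 2125:Mon 2126:Tue 2127:Wed✓ 2128:Thu✓ 2129:Sat
Years with five Fridays: 2111, 2112, 2116, 2117, 2121, 2122, 2123, 2127, 2128 → 9.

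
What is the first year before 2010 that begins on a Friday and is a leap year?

Jan 1 advances by 2 weekdays after a leap year and by 1 after a common year.
2010: Jan 1 is Friday.
2009: Thursday
2008: Tuesday (leap)
2007: Monday
2006: Sunday
2005: Saturday
2004: Thursday (leap)
2003: Wednesday
2002: Tuesday
2001: Monday
2000: Saturday (leap)
1999: Friday
1998: Thursday
1997: Wednesday
1996: Monday (leap)
1995: Sunday
1994: Saturday
1993: Friday
1992: Wednesday (leap)
1991: Tuesday
1990: Monday
1989: Sunday
1988: Friday (leap)
1988 begins on a Friday and is a leap year.

1988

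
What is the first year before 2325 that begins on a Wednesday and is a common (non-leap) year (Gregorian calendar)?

2319

Jan 1 advances by 2 weekdays after a leap year and by 1 after a common year.
2325: Jan 1 is Thursday.
2324: Tuesday (leap)
2323: Monday
2322: Sunday
2321: Saturday
2320: Thursday (leap)
2319: Wednesday
2319 begins on a Wednesday and is a common year.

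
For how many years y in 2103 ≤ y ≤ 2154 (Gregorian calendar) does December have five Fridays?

December has 31 days; it has five Fridays when Friday falls among the first (month-length − 28) days — i.e. when December 1 is one of Friday/Thursday/Wednesday.
December 1 by year: 2103:Sat 2104:Mon 2105:Tue 2106:Wed✓ 2107:Thu✓ 2108:Sat 2109:Sun 2110:Mon 2111:Tue 2112:Thu✓ 2113:Fri✓ 2114:Sat 2115:Sun 2116:Tue 2117:Wed✓ …(22 more)… 2140:Thu✓ 2141:Fri✓ 2142:Sat 2143:Sun 2144:Tue 2145:Wed✓ 2146:Thu✓ 2147:Fri✓ 2148:Sun 2149:Mon 2150:Tue 2151:Wed✓ 2152:Fri✓ 2153:Sat 2154:Sun
Years with five Fridays: 2106, 2107, 2112, 2113, 2117, 2118, 2119, 2123, 2124, 2128, 2129, 2130, 2134, 2135, 2140, 2141, 2145, 2146, 2147, 2151, 2152 → 21.

21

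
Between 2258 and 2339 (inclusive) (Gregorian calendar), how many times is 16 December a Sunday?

12

Track 16 December's weekday year by year (advancing +1, or +2 across a Feb 29):
  2258: Thu  2259: Fri (+1)  2260: Sun (+2) ✓  2261: Mon (+1)  2262: Tue (+1)
  2263: Wed (+1)  2264: Fri (+2)  2265: Sat (+1)  2266: Sun (+1) ✓  2267: Mon (+1)
  2268: Wed (+2)  2269: Thu (+1)  2270: Fri (+1)  2271: Sat (+1)  … (54 more years) …
  2326: Thu (+1)  2327: Fri (+1)  2328: Sun (+2) ✓  2329: Mon (+1)  2330: Tue (+1)
  2331: Wed (+1)  2332: Fri (+2)  2333: Sat (+1)  2334: Sun (+1) ✓  2335: Mon (+1)
  2336: Wed (+2)  2337: Thu (+1)  2338: Fri (+1)  2339: Sat (+1)
Sunday years: 2260, 2266, 2277, 2283, 2288, 2294, 2300, 2306, 2317, 2323, 2328, 2334 — 12 in total.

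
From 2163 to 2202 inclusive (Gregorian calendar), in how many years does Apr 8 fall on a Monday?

6

Track Apr 8's weekday year by year (advancing +1, or +2 across a Feb 29):
  2163: Fri  2164: Sun (+2)  2165: Mon (+1) ✓  2166: Tue (+1)  2167: Wed (+1)
  2168: Fri (+2)  2169: Sat (+1)  2170: Sun (+1)  2171: Mon (+1) ✓  2172: Wed (+2)
  2173: Thu (+1)  2174: Fri (+1)  2175: Sat (+1)  2176: Mon (+2) ✓  … (12 more years) …
  2189: Wed (+1)  2190: Thu (+1)  2191: Fri (+1)  2192: Sun (+2)  2193: Mon (+1) ✓
  2194: Tue (+1)  2195: Wed (+1)  2196: Fri (+2)  2197: Sat (+1)  2198: Sun (+1)
  2199: Mon (+1) ✓  2200: Tue (+1)  2201: Wed (+1)  2202: Thu (+1)
Monday years: 2165, 2171, 2176, 2182, 2193, 2199 — 6 in total.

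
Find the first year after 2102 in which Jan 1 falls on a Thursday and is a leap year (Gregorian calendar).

Jan 1 advances by 2 weekdays after a leap year and by 1 after a common year.
2102: Jan 1 is Sunday.
2103: Monday
2104: Tuesday (leap)
2105: Thursday
2106: Friday
2107: Saturday
2108: Sunday (leap)
2109: Tuesday
2110: Wednesday
2111: Thursday
2112: Friday (leap)
2113: Sunday
2114: Monday
2115: Tuesday
2116: Wednesday (leap)
2117: Friday
2118: Saturday
2119: Sunday
2120: Monday (leap)
2121: Wednesday
2122: Thursday
2123: Friday
2124: Saturday (leap)
2125: Monday
2126: Tuesday
2127: Wednesday
2128: Thursday (leap)
2128 begins on a Thursday and is a leap year.

2128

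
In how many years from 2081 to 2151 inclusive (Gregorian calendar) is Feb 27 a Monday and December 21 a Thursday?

Check each year's weekday for Feb 27 and December 21:
  2081: Thu/Sun  2082: Fri/Mon  2083: Sat/Tue  2084: Sun/Thu  2085: Tue/Fri  2086: Wed/Sat  2087: Thu/Sun  2088: Fri/Tue  2089: Sun/Wed  2090: Mon/Thu ✓  2091: Tue/Fri  2092: Wed/Sun  2093: Fri/Mon  2094: Sat/Tue  …(43 more)…  2138: Thu/Sun  2139: Fri/Mon  2140: Sat/Wed  2141: Mon/Thu ✓  2142: Tue/Fri  2143: Wed/Sat  2144: Thu/Mon  2145: Sat/Tue  2146: Sun/Wed  2147: Mon/Thu ✓  2148: Tue/Sat  2149: Thu/Sun  2150: Fri/Mon  2151: Sat/Tue
Both conditions hold in: 2090, 2102, 2113, 2119, 2130, 2141, 2147 — 7.

7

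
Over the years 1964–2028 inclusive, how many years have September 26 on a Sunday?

Track September 26's weekday year by year (advancing +1, or +2 across a Feb 29):
  1964: Sat  1965: Sun (+1) ✓  1966: Mon (+1)  1967: Tue (+1)  1968: Thu (+2)
  1969: Fri (+1)  1970: Sat (+1)  1971: Sun (+1) ✓  1972: Tue (+2)  1973: Wed (+1)
  1974: Thu (+1)  1975: Fri (+1)  1976: Sun (+2) ✓  1977: Mon (+1)  … (37 more years) …
  2015: Sat (+1)  2016: Mon (+2)  2017: Tue (+1)  2018: Wed (+1)  2019: Thu (+1)
  2020: Sat (+2)  2021: Sun (+1) ✓  2022: Mon (+1)  2023: Tue (+1)  2024: Thu (+2)
  2025: Fri (+1)  2026: Sat (+1)  2027: Sun (+1) ✓  2028: Tue (+2)
Sunday years: 1965, 1971, 1976, 1982, 1993, 1999, 2004, 2010, 2021, 2027 — 10 in total.

10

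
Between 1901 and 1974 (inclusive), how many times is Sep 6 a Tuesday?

Track Sep 6's weekday year by year (advancing +1, or +2 across a Feb 29):
  1901: Fri  1902: Sat (+1)  1903: Sun (+1)  1904: Tue (+2) ✓  1905: Wed (+1)
  1906: Thu (+1)  1907: Fri (+1)  1908: Sun (+2)  1909: Mon (+1)  1910: Tue (+1) ✓
  1911: Wed (+1)  1912: Fri (+2)  1913: Sat (+1)  1914: Sun (+1)  … (46 more years) …
  1961: Wed (+1)  1962: Thu (+1)  1963: Fri (+1)  1964: Sun (+2)  1965: Mon (+1)
  1966: Tue (+1) ✓  1967: Wed (+1)  1968: Fri (+2)  1969: Sat (+1)  1970: Sun (+1)
  1971: Mon (+1)  1972: Wed (+2)  1973: Thu (+1)  1974: Fri (+1)
Tuesday years: 1904, 1910, 1921, 1927, 1932, 1938, 1949, 1955, 1960, 1966 — 10 in total.

10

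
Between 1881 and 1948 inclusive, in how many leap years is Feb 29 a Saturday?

Leap years in 1881–1948: 16 of them.
Feb 29 weekday advances by 5 (mod 7) from one leap year to the next four years later (or differs when a century non-leap intervenes).
Leap-day weekdays: 1884:Fri 1888:Wed 1892:Mon 1896:Sat✓ 1904:Mon 1908:Sat✓ 1912:Thu 1916:Tue 1920:Sun 1924:Fri 1928:Wed 1932:Mon 1936:Sat✓ 1940:Thu 1944:Tue 1948:Sun
Saturday: 1896, 1908, 1936 → 3.

3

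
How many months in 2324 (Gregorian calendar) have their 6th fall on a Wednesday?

2

Check the 6th of each month of 2324: Jan 6: Sun, Feb 6: Wed, Mar 6: Thu, Apr 6: Sun, May 6: Tue, Jun 6: Fri, Jul 6: Sun, Aug 6: Wed, Sep 6: Sat, Oct 6: Mon, Nov 6: Thu, Dec 6: Sat.
Wednesday occurs in February, August — 2 months.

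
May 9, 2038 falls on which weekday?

January 1, 2038 is a Friday.
May 9 is day 129 of the year, i.e. 128 days after Jan 1.
128 mod 7 = 2, so advance 2 weekdays from Friday: Sunday.

Sunday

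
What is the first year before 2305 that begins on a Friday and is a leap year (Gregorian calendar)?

Jan 1 advances by 2 weekdays after a leap year and by 1 after a common year.
2305: Jan 1 is Sunday.
2304: Friday (leap)
2304 begins on a Friday and is a leap year.

2304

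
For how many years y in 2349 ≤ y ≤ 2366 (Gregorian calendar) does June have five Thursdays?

6

June has 30 days; it has five Thursdays when Thursday falls among the first (month-length − 28) days — i.e. when June 1 is one of Thursday/Wednesday.
June 1 by year: 2349:Wed✓ 2350:Thu✓ 2351:Fri 2352:Sun 2353:Mon 2354:Tue 2355:Wed✓ 2356:Fri 2357:Sat 2358:Sun 2359:Mon 2360:Wed✓ 2361:Thu✓ 2362:Fri 2363:Sat 2364:Mon 2365:Tue 2366:Wed✓
Years with five Thursdays: 2349, 2350, 2355, 2360, 2361, 2366 → 6.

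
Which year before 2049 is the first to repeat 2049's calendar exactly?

2038

Two years share a calendar iff Jan 1 falls on the same weekday and both are leap or both are common. 2049: Jan 1 is Friday, common year.
2048: Jan 1 Wednesday, leap
2047: Jan 1 Tuesday, common
2046: Jan 1 Monday, common
2045: Jan 1 Sunday, common
2044: Jan 1 Friday, leap
2043: Jan 1 Thursday, common
2042: Jan 1 Wednesday, common
2041: Jan 1 Tuesday, common
2040: Jan 1 Sunday, leap
2039: Jan 1 Saturday, common
2038: Jan 1 Friday, common
2038 matches on both conditions.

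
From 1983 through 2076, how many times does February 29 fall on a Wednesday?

4

Leap years in 1983–2076: 24 of them.
Feb 29 weekday advances by 5 (mod 7) from one leap year to the next four years later (or differs when a century non-leap intervenes).
Leap-day weekdays: 1984:Wed✓ 1988:Mon 1992:Sat 1996:Thu 2000:Tue 2004:Sun 2008:Fri 2012:Wed✓ 2016:Mon 2020:Sat 2024:Thu 2028:Tue 2032:Sun 2036:Fri 2040:Wed✓ 2044:Mon 2048:Sat 2052:Thu 2056:Tue 2060:Sun 2064:Fri 2068:Wed✓ 2072:Mon 2076:Sat
Wednesday: 1984, 2012, 2040, 2068 → 4.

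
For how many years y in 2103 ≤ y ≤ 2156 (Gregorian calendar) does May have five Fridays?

24

May has 31 days; it has five Fridays when Friday falls among the first (month-length − 28) days — i.e. when May 1 is one of Friday/Thursday/Wednesday.
May 1 by year: 2103:Tue 2104:Thu✓ 2105:Fri✓ 2106:Sat 2107:Sun 2108:Tue 2109:Wed✓ 2110:Thu✓ 2111:Fri✓ 2112:Sun 2113:Mon 2114:Tue 2115:Wed✓ 2116:Fri✓ 2117:Sat …(24 more)… 2142:Tue 2143:Wed✓ 2144:Fri✓ 2145:Sat 2146:Sun 2147:Mon 2148:Wed✓ 2149:Thu✓ 2150:Fri✓ 2151:Sat 2152:Mon 2153:Tue 2154:Wed✓ 2155:Thu✓ 2156:Sat
Years with five Fridays: 2104, 2105, 2109, 2110, 2111, 2115, 2116, 2120, 2121, 2122, 2126, 2127, 2132, 2133, 2137, 2138, 2139, 2143, 2144, 2148, 2149, 2150, 2154, 2155 → 24.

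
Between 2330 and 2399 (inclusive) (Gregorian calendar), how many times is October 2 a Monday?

10

Track October 2's weekday year by year (advancing +1, or +2 across a Feb 29):
  2330: Thu  2331: Fri (+1)  2332: Sun (+2)  2333: Mon (+1) ✓  2334: Tue (+1)
  2335: Wed (+1)  2336: Fri (+2)  2337: Sat (+1)  2338: Sun (+1)  2339: Mon (+1) ✓
  2340: Wed (+2)  2341: Thu (+1)  2342: Fri (+1)  2343: Sat (+1)  … (42 more years) …
  2386: Thu (+1)  2387: Fri (+1)  2388: Sun (+2)  2389: Mon (+1) ✓  2390: Tue (+1)
  2391: Wed (+1)  2392: Fri (+2)  2393: Sat (+1)  2394: Sun (+1)  2395: Mon (+1) ✓
  2396: Wed (+2)  2397: Thu (+1)  2398: Fri (+1)  2399: Sat (+1)
Monday years: 2333, 2339, 2344, 2350, 2361, 2367, 2372, 2378, 2389, 2395 — 10 in total.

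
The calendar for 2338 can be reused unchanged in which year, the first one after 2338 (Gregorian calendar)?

2349

Two years share a calendar iff Jan 1 falls on the same weekday and both are leap or both are common. 2338: Jan 1 is Saturday, common year.
2339: Jan 1 Sunday, common
2340: Jan 1 Monday, leap
2341: Jan 1 Wednesday, common
2342: Jan 1 Thursday, common
2343: Jan 1 Friday, common
2344: Jan 1 Saturday, leap
2345: Jan 1 Monday, common
2346: Jan 1 Tuesday, common
2347: Jan 1 Wednesday, common
2348: Jan 1 Thursday, leap
2349: Jan 1 Saturday, common
2349 matches on both conditions.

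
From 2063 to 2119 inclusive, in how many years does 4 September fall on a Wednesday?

7

Track 4 September's weekday year by year (advancing +1, or +2 across a Feb 29):
  2063: Tue  2064: Thu (+2)  2065: Fri (+1)  2066: Sat (+1)  2067: Sun (+1)
  2068: Tue (+2)  2069: Wed (+1) ✓  2070: Thu (+1)  2071: Fri (+1)  2072: Sun (+2)
  2073: Mon (+1)  2074: Tue (+1)  2075: Wed (+1) ✓  2076: Fri (+2)  … (29 more years) …
  2106: Sat (+1)  2107: Sun (+1)  2108: Tue (+2)  2109: Wed (+1) ✓  2110: Thu (+1)
  2111: Fri (+1)  2112: Sun (+2)  2113: Mon (+1)  2114: Tue (+1)  2115: Wed (+1) ✓
  2116: Fri (+2)  2117: Sat (+1)  2118: Sun (+1)  2119: Mon (+1)
Wednesday years: 2069, 2075, 2080, 2086, 2097, 2109, 2115 — 7 in total.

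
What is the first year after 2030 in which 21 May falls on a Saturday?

From one year to the next, a fixed date's weekday advances by 1, or by 2 when a Feb 29 lies between the two dates.
2030: May 21 is Tuesday.
2031: Wednesday (+1)
2032: Friday (+2)
2033: Saturday (+1)
21 May falls on a Saturday in 2033.

2033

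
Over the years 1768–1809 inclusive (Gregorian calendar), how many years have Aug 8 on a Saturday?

Track Aug 8's weekday year by year (advancing +1, or +2 across a Feb 29):
  1768: Mon  1769: Tue (+1)  1770: Wed (+1)  1771: Thu (+1)  1772: Sat (+2) ✓
  1773: Sun (+1)  1774: Mon (+1)  1775: Tue (+1)  1776: Thu (+2)  1777: Fri (+1)
  1778: Sat (+1) ✓  1779: Sun (+1)  1780: Tue (+2)  1781: Wed (+1)  … (14 more years) …
  1796: Mon (+2)  1797: Tue (+1)  1798: Wed (+1)  1799: Thu (+1)  1800: Fri (+1)
  1801: Sat (+1) ✓  1802: Sun (+1)  1803: Mon (+1)  1804: Wed (+2)  1805: Thu (+1)
  1806: Fri (+1)  1807: Sat (+1) ✓  1808: Mon (+2)  1809: Tue (+1)
Saturday years: 1772, 1778, 1789, 1795, 1801, 1807 — 6 in total.

6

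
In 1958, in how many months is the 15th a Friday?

Check the 15th of each month of 1958: Jan 15: Wed, Feb 15: Sat, Mar 15: Sat, Apr 15: Tue, May 15: Thu, Jun 15: Sun, Jul 15: Tue, Aug 15: Fri, Sep 15: Mon, Oct 15: Wed, Nov 15: Sat, Dec 15: Mon.
Friday occurs in August — 1 month.

1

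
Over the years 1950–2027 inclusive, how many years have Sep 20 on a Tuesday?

11

Track Sep 20's weekday year by year (advancing +1, or +2 across a Feb 29):
  1950: Wed  1951: Thu (+1)  1952: Sat (+2)  1953: Sun (+1)  1954: Mon (+1)
  1955: Tue (+1) ✓  1956: Thu (+2)  1957: Fri (+1)  1958: Sat (+1)  1959: Sun (+1)
  1960: Tue (+2) ✓  1961: Wed (+1)  1962: Thu (+1)  1963: Fri (+1)  … (50 more years) …
  2014: Sat (+1)  2015: Sun (+1)  2016: Tue (+2) ✓  2017: Wed (+1)  2018: Thu (+1)
  2019: Fri (+1)  2020: Sun (+2)  2021: Mon (+1)  2022: Tue (+1) ✓  2023: Wed (+1)
  2024: Fri (+2)  2025: Sat (+1)  2026: Sun (+1)  2027: Mon (+1)
Tuesday years: 1955, 1960, 1966, 1977, 1983, 1988, 1994, 2005, 2011, 2016, 2022 — 11 in total.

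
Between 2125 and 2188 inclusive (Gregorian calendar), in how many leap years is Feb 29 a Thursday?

2

Leap years in 2125–2188: 16 of them.
Feb 29 weekday advances by 5 (mod 7) from one leap year to the next four years later (or differs when a century non-leap intervenes).
Leap-day weekdays: 2128:Sun 2132:Fri 2136:Wed 2140:Mon 2144:Sat 2148:Thu✓ 2152:Tue 2156:Sun 2160:Fri 2164:Wed 2168:Mon 2172:Sat 2176:Thu✓ 2180:Tue 2184:Sun 2188:Fri
Thursday: 2148, 2176 → 2.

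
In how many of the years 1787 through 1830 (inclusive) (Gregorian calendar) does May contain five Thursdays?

20

May has 31 days; it has five Thursdays when Thursday falls among the first (month-length − 28) days — i.e. when May 1 is one of Thursday/Wednesday/Tuesday.
May 1 by year: 1787:Tue✓ 1788:Thu✓ 1789:Fri 1790:Sat 1791:Sun 1792:Tue✓ 1793:Wed✓ 1794:Thu✓ 1795:Fri 1796:Sun 1797:Mon 1798:Tue✓ 1799:Wed✓ 1800:Thu✓ 1801:Fri …(14 more)… 1816:Wed✓ 1817:Thu✓ 1818:Fri 1819:Sat 1820:Mon 1821:Tue✓ 1822:Wed✓ 1823:Thu✓ 1824:Sat 1825:Sun 1826:Mon 1827:Tue✓ 1828:Thu✓ 1829:Fri 1830:Sat
Years with five Thursdays: 1787, 1788, 1792, 1793, 1794, 1798, 1799, 1800, 1804, 1805, 1806, 1810, 1811, 1816, 1817, 1821, 1822, 1823, 1827, 1828 → 20.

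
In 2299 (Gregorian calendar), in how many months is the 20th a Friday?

Check the 20th of each month of 2299: Jan 20: Fri, Feb 20: Mon, Mar 20: Mon, Apr 20: Thu, May 20: Sat, Jun 20: Tue, Jul 20: Thu, Aug 20: Sun, Sep 20: Wed, Oct 20: Fri, Nov 20: Mon, Dec 20: Wed.
Friday occurs in January, October — 2 months.

2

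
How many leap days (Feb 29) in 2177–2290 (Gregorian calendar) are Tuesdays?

Leap years in 2177–2290: 27 of them.
Feb 29 weekday advances by 5 (mod 7) from one leap year to the next four years later (or differs when a century non-leap intervenes).
Leap-day weekdays: 2180:Tue✓ 2184:Sun 2188:Fri 2192:Wed 2196:Mon 2204:Wed 2208:Mon 2212:Sat 2216:Thu 2220:Tue✓ 2224:Sun 2228:Fri 2232:Wed 2236:Mon 2240:Sat 2244:Thu 2248:Tue✓ 2252:Sun 2256:Fri 2260:Wed 2264:Mon 2268:Sat 2272:Thu 2276:Tue✓ 2280:Sun 2284:Fri 2288:Wed
Tuesday: 2180, 2220, 2248, 2276 → 4.

4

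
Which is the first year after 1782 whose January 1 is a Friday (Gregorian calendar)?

Jan 1 advances by 2 weekdays after a leap year and by 1 after a common year.
1782: Jan 1 is Tuesday.
1783: Wednesday
1784: Thursday (leap)
1785: Saturday
1786: Sunday
1787: Monday
1788: Tuesday (leap)
1789: Thursday
1790: Friday
1790 begins on a Friday

1790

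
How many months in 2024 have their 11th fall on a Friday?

1

Check the 11th of each month of 2024: Jan 11: Thu, Feb 11: Sun, Mar 11: Mon, Apr 11: Thu, May 11: Sat, Jun 11: Tue, Jul 11: Thu, Aug 11: Sun, Sep 11: Wed, Oct 11: Fri, Nov 11: Mon, Dec 11: Wed.
Friday occurs in October — 1 month.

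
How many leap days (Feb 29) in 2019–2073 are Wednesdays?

2

Leap years in 2019–2073: 14 of them.
Feb 29 weekday advances by 5 (mod 7) from one leap year to the next four years later (or differs when a century non-leap intervenes).
Leap-day weekdays: 2020:Sat 2024:Thu 2028:Tue 2032:Sun 2036:Fri 2040:Wed✓ 2044:Mon 2048:Sat 2052:Thu 2056:Tue 2060:Sun 2064:Fri 2068:Wed✓ 2072:Mon
Wednesday: 2040, 2068 → 2.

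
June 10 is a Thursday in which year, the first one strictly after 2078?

From one year to the next, a fixed date's weekday advances by 1, or by 2 when a Feb 29 lies between the two dates.
2078: June 10 is Friday.
2079: Saturday (+1)
2080: Monday (+2)
2081: Tuesday (+1)
2082: Wednesday (+1)
2083: Thursday (+1)
June 10 falls on a Thursday in 2083.

2083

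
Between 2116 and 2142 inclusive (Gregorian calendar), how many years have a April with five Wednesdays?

April has 30 days; it has five Wednesdays when Wednesday falls among the first (month-length − 28) days — i.e. when April 1 is one of Wednesday/Tuesday.
April 1 by year: 2116:Wed✓ 2117:Thu 2118:Fri 2119:Sat 2120:Mon 2121:Tue✓ 2122:Wed✓ 2123:Thu 2124:Sat 2125:Sun 2126:Mon 2127:Tue✓ 2128:Thu 2129:Fri 2130:Sat 2131:Sun 2132:Tue✓ 2133:Wed✓ 2134:Thu 2135:Fri 2136:Sun 2137:Mon 2138:Tue✓ 2139:Wed✓ 2140:Fri 2141:Sat 2142:Sun
Years with five Wednesdays: 2116, 2121, 2122, 2127, 2132, 2133, 2138, 2139 → 8.

8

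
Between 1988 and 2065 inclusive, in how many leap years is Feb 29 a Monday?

Leap years in 1988–2065: 20 of them.
Feb 29 weekday advances by 5 (mod 7) from one leap year to the next four years later (or differs when a century non-leap intervenes).
Leap-day weekdays: 1988:Mon✓ 1992:Sat 1996:Thu 2000:Tue 2004:Sun 2008:Fri 2012:Wed 2016:Mon✓ 2020:Sat 2024:Thu 2028:Tue 2032:Sun 2036:Fri 2040:Wed 2044:Mon✓ 2048:Sat 2052:Thu 2056:Tue 2060:Sun 2064:Fri
Monday: 1988, 2016, 2044 → 3.

3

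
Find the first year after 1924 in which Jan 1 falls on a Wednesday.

1930

Jan 1 advances by 2 weekdays after a leap year and by 1 after a common year.
1924: Jan 1 is Tuesday (leap).
1925: Thursday
1926: Friday
1927: Saturday
1928: Sunday (leap)
1929: Tuesday
1930: Wednesday
1930 begins on a Wednesday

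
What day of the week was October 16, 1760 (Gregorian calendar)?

Thursday

January 1, 1760 is a Tuesday.
October 16 is day 290 of the year, i.e. 289 days after Jan 1.
289 mod 7 = 2, so advance 2 weekdays from Tuesday: Thursday.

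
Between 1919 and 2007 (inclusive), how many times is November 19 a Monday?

Track November 19's weekday year by year (advancing +1, or +2 across a Feb 29):
  1919: Wed  1920: Fri (+2)  1921: Sat (+1)  1922: Sun (+1)  1923: Mon (+1) ✓
  1924: Wed (+2)  1925: Thu (+1)  1926: Fri (+1)  1927: Sat (+1)  1928: Mon (+2) ✓
  1929: Tue (+1)  1930: Wed (+1)  1931: Thu (+1)  1932: Sat (+2)  … (61 more years) …
  1994: Sat (+1)  1995: Sun (+1)  1996: Tue (+2)  1997: Wed (+1)  1998: Thu (+1)
  1999: Fri (+1)  2000: Sun (+2)  2001: Mon (+1) ✓  2002: Tue (+1)  2003: Wed (+1)
  2004: Fri (+2)  2005: Sat (+1)  2006: Sun (+1)  2007: Mon (+1) ✓
Monday years: 1923, 1928, 1934, 1945, 1951, 1956, 1962, 1973, 1979, 1984, 1990, 2001, 2007 — 13 in total.

13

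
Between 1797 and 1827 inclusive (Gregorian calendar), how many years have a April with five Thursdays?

8

April has 30 days; it has five Thursdays when Thursday falls among the first (month-length − 28) days — i.e. when April 1 is one of Thursday/Wednesday.
April 1 by year: 1797:Sat 1798:Sun 1799:Mon 1800:Tue 1801:Wed✓ 1802:Thu✓ 1803:Fri 1804:Sun 1805:Mon 1806:Tue 1807:Wed✓ 1808:Fri 1809:Sat 1810:Sun 1811:Mon 1812:Wed✓ 1813:Thu✓ 1814:Fri 1815:Sat 1816:Mon 1817:Tue 1818:Wed✓ 1819:Thu✓ 1820:Sat 1821:Sun 1822:Mon 1823:Tue 1824:Thu✓ 1825:Fri 1826:Sat 1827:Sun
Years with five Thursdays: 1801, 1802, 1807, 1812, 1813, 1818, 1819, 1824 → 8.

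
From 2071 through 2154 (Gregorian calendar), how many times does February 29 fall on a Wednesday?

Leap years in 2071–2154: 20 of them.
Feb 29 weekday advances by 5 (mod 7) from one leap year to the next four years later (or differs when a century non-leap intervenes).
Leap-day weekdays: 2072:Mon 2076:Sat 2080:Thu 2084:Tue 2088:Sun 2092:Fri 2096:Wed✓ 2104:Fri 2108:Wed✓ 2112:Mon 2116:Sat 2120:Thu 2124:Tue 2128:Sun 2132:Fri 2136:Wed✓ 2140:Mon 2144:Sat 2148:Thu 2152:Tue
Wednesday: 2096, 2108, 2136 → 3.

3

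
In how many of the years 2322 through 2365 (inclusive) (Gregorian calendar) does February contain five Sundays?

February has 28 days (29 in leap years); it has five Sundays when Sunday falls among the first (month-length − 28) days — i.e. when February 1 is Sunday in a leap year (never in a common year).
February 1 by year: 2322:Wed 2323:Thu 2324:Fri 2325:Sun 2326:Mon 2327:Tue 2328:Wed 2329:Fri 2330:Sat 2331:Sun 2332:Mon 2333:Wed 2334:Thu 2335:Fri 2336:Sat …(14 more)… 2351:Thu 2352:Fri 2353:Sun 2354:Mon 2355:Tue 2356:Wed 2357:Fri 2358:Sat 2359:Sun 2360:Mon 2361:Wed 2362:Thu 2363:Fri 2364:Sat 2365:Mon
Years with five Sundays: 2348 → 1.

1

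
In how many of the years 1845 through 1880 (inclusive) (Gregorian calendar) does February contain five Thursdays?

1

February has 28 days (29 in leap years); it has five Thursdays when Thursday falls among the first (month-length − 28) days — i.e. when February 1 is Thursday in a leap year (never in a common year).
February 1 by year: 1845:Sat 1846:Sun 1847:Mon 1848:Tue 1849:Thu 1850:Fri 1851:Sat 1852:Sun 1853:Tue 1854:Wed 1855:Thu 1856:Fri 1857:Sun 1858:Mon 1859:Tue …(6 more)… 1866:Thu 1867:Fri 1868:Sat 1869:Mon 1870:Tue 1871:Wed 1872:Thu✓ 1873:Sat 1874:Sun 1875:Mon 1876:Tue 1877:Thu 1878:Fri 1879:Sat 1880:Sun
Years with five Thursdays: 1872 → 1.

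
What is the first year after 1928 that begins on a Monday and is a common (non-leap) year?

1934

Jan 1 advances by 2 weekdays after a leap year and by 1 after a common year.
1928: Jan 1 is Sunday (leap).
1929: Tuesday
1930: Wednesday
1931: Thursday
1932: Friday (leap)
1933: Sunday
1934: Monday
1934 begins on a Monday and is a common year.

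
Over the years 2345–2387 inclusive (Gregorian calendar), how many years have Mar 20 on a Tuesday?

Track Mar 20's weekday year by year (advancing +1, or +2 across a Feb 29):
  2345: Tue ✓  2346: Wed (+1)  2347: Thu (+1)  2348: Sat (+2)  2349: Sun (+1)
  2350: Mon (+1)  2351: Tue (+1) ✓  2352: Thu (+2)  2353: Fri (+1)  2354: Sat (+1)
  2355: Sun (+1)  2356: Tue (+2) ✓  2357: Wed (+1)  2358: Thu (+1)  … (15 more years) …
  2374: Wed (+1)  2375: Thu (+1)  2376: Sat (+2)  2377: Sun (+1)  2378: Mon (+1)
  2379: Tue (+1) ✓  2380: Thu (+2)  2381: Fri (+1)  2382: Sat (+1)  2383: Sun (+1)
  2384: Tue (+2) ✓  2385: Wed (+1)  2386: Thu (+1)  2387: Fri (+1)
Tuesday years: 2345, 2351, 2356, 2362, 2373, 2379, 2384 — 7 in total.

7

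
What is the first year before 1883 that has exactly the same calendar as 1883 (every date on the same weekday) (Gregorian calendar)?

Two years share a calendar iff Jan 1 falls on the same weekday and both are leap or both are common. 1883: Jan 1 is Monday, common year.
1882: Jan 1 Sunday, common
1881: Jan 1 Saturday, common
1880: Jan 1 Thursday, leap
1879: Jan 1 Wednesday, common
1878: Jan 1 Tuesday, common
1877: Jan 1 Monday, common
1877 matches on both conditions.

1877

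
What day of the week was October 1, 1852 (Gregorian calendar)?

Friday

January 1, 1852 is a Thursday.
October 1 is day 275 of the year, i.e. 274 days after Jan 1.
274 mod 7 = 1, so advance 1 weekday from Thursday: Friday.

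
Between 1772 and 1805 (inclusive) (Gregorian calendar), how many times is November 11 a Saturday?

Track November 11's weekday year by year (advancing +1, or +2 across a Feb 29):
  1772: Wed  1773: Thu (+1)  1774: Fri (+1)  1775: Sat (+1) ✓  1776: Mon (+2)
  1777: Tue (+1)  1778: Wed (+1)  1779: Thu (+1)  1780: Sat (+2) ✓  1781: Sun (+1)
  1782: Mon (+1)  1783: Tue (+1)  1784: Thu (+2)  1785: Fri (+1)  … (6 more years) …
  1792: Sun (+2)  1793: Mon (+1)  1794: Tue (+1)  1795: Wed (+1)  1796: Fri (+2)
  1797: Sat (+1) ✓  1798: Sun (+1)  1799: Mon (+1)  1800: Tue (+1)  1801: Wed (+1)
  1802: Thu (+1)  1803: Fri (+1)  1804: Sun (+2)  1805: Mon (+1)
Saturday years: 1775, 1780, 1786, 1797 — 4 in total.

4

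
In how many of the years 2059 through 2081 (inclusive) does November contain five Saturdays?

7

November has 30 days; it has five Saturdays when Saturday falls among the first (month-length − 28) days — i.e. when November 1 is one of Saturday/Friday.
November 1 by year: 2059:Sat✓ 2060:Mon 2061:Tue 2062:Wed 2063:Thu 2064:Sat✓ 2065:Sun 2066:Mon 2067:Tue 2068:Thu 2069:Fri✓ 2070:Sat✓ 2071:Sun 2072:Tue 2073:Wed 2074:Thu 2075:Fri✓ 2076:Sun 2077:Mon 2078:Tue 2079:Wed 2080:Fri✓ 2081:Sat✓
Years with five Saturdays: 2059, 2064, 2069, 2070, 2075, 2080, 2081 → 7.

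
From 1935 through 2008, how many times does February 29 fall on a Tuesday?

3

Leap years in 1935–2008: 19 of them.
Feb 29 weekday advances by 5 (mod 7) from one leap year to the next four years later (or differs when a century non-leap intervenes).
Leap-day weekdays: 1936:Sat 1940:Thu 1944:Tue✓ 1948:Sun 1952:Fri 1956:Wed 1960:Mon 1964:Sat 1968:Thu 1972:Tue✓ 1976:Sun 1980:Fri 1984:Wed 1988:Mon 1992:Sat 1996:Thu 2000:Tue✓ 2004:Sun 2008:Fri
Tuesday: 1944, 1972, 2000 → 3.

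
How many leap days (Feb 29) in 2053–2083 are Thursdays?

1

Leap years in 2053–2083: 7 of them.
Feb 29 weekday advances by 5 (mod 7) from one leap year to the next four years later (or differs when a century non-leap intervenes).
Leap-day weekdays: 2056:Tue 2060:Sun 2064:Fri 2068:Wed 2072:Mon 2076:Sat 2080:Thu✓
Thursday: 2080 → 1.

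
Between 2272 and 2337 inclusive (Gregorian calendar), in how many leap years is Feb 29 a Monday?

Leap years in 2272–2337: 16 of them.
Feb 29 weekday advances by 5 (mod 7) from one leap year to the next four years later (or differs when a century non-leap intervenes).
Leap-day weekdays: 2272:Thu 2276:Tue 2280:Sun 2284:Fri 2288:Wed 2292:Mon✓ 2296:Sat 2304:Mon✓ 2308:Sat 2312:Thu 2316:Tue 2320:Sun 2324:Fri 2328:Wed 2332:Mon✓ 2336:Sat
Monday: 2292, 2304, 2332 → 3.

3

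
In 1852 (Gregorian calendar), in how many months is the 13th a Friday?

Check the 13th of each month of 1852: Jan 13: Tue, Feb 13: Fri, Mar 13: Sat, Apr 13: Tue, May 13: Thu, Jun 13: Sun, Jul 13: Tue, Aug 13: Fri, Sep 13: Mon, Oct 13: Wed, Nov 13: Sat, Dec 13: Mon.
Friday occurs in February, August — 2 months.

2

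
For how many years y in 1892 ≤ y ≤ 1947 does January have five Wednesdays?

26

January has 31 days; it has five Wednesdays when Wednesday falls among the first (month-length − 28) days — i.e. when January 1 is one of Wednesday/Tuesday/Monday.
January 1 by year: 1892:Fri 1893:Sun 1894:Mon✓ 1895:Tue✓ 1896:Wed✓ 1897:Fri 1898:Sat 1899:Sun 1900:Mon✓ 1901:Tue✓ 1902:Wed✓ 1903:Thu 1904:Fri 1905:Sun 1906:Mon✓ …(26 more)… 1933:Sun 1934:Mon✓ 1935:Tue✓ 1936:Wed✓ 1937:Fri 1938:Sat 1939:Sun 1940:Mon✓ 1941:Wed✓ 1942:Thu 1943:Fri 1944:Sat 1945:Mon✓ 1946:Tue✓ 1947:Wed✓
Years with five Wednesdays: 1894, 1895, 1896, 1900, 1901, 1902, 1906, 1907, 1908, 1912, 1913, 1917, 1918, 1919, 1923, 1924, 1929, 1930, 1934, 1935, 1936, 1940, 1941, 1945, 1946, 1947 → 26.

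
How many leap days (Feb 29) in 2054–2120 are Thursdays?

2

Leap years in 2054–2120: 16 of them.
Feb 29 weekday advances by 5 (mod 7) from one leap year to the next four years later (or differs when a century non-leap intervenes).
Leap-day weekdays: 2056:Tue 2060:Sun 2064:Fri 2068:Wed 2072:Mon 2076:Sat 2080:Thu✓ 2084:Tue 2088:Sun 2092:Fri 2096:Wed 2104:Fri 2108:Wed 2112:Mon 2116:Sat 2120:Thu✓
Thursday: 2080, 2120 → 2.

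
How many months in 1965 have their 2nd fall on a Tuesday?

Check the 2nd of each month of 1965: Jan 2: Sat, Feb 2: Tue, Mar 2: Tue, Apr 2: Fri, May 2: Sun, Jun 2: Wed, Jul 2: Fri, Aug 2: Mon, Sep 2: Thu, Oct 2: Sat, Nov 2: Tue, Dec 2: Thu.
Tuesday occurs in February, March, November — 3 months.

3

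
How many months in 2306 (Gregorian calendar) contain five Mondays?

A month of length L has five Mondays iff its first Monday is on day ≤ L−28 (so day 1–3 in a 31-day month, 1–2 in a 30-day month, day 1 in a leap February).
Checking each month of 2306: Jan starts Mon (31d) ✓; Feb starts Thu (28d); Mar starts Thu (31d); Apr starts Sun (30d) ✓; May starts Tue (31d); Jun starts Fri (30d); Jul starts Sun (31d) ✓; Aug starts Wed (31d); Sep starts Sat (30d); Oct starts Mon (31d) ✓; Nov starts Thu (30d); Dec starts Sat (31d) ✓.
Five-Monday months: January, April, July, October, December → 5.

5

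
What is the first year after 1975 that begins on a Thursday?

Jan 1 advances by 2 weekdays after a leap year and by 1 after a common year.
1975: Jan 1 is Wednesday.
1976: Thursday (leap)
1976 begins on a Thursday

1976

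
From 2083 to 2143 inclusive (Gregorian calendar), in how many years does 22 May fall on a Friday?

8

Track 22 May's weekday year by year (advancing +1, or +2 across a Feb 29):
  2083: Sat  2084: Mon (+2)  2085: Tue (+1)  2086: Wed (+1)  2087: Thu (+1)
  2088: Sat (+2)  2089: Sun (+1)  2090: Mon (+1)  2091: Tue (+1)  2092: Thu (+2)
  2093: Fri (+1) ✓  2094: Sat (+1)  2095: Sun (+1)  2096: Tue (+2)  … (33 more years) …
  2130: Mon (+1)  2131: Tue (+1)  2132: Thu (+2)  2133: Fri (+1) ✓  2134: Sat (+1)
  2135: Sun (+1)  2136: Tue (+2)  2137: Wed (+1)  2138: Thu (+1)  2139: Fri (+1) ✓
  2140: Sun (+2)  2141: Mon (+1)  2142: Tue (+1)  2143: Wed (+1)
Friday years: 2093, 2099, 2105, 2111, 2116, 2122, 2133, 2139 — 8 in total.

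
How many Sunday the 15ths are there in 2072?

Check the 15th of each month of 2072: Jan 15: Fri, Feb 15: Mon, Mar 15: Tue, Apr 15: Fri, May 15: Sun, Jun 15: Wed, Jul 15: Fri, Aug 15: Mon, Sep 15: Thu, Oct 15: Sat, Nov 15: Tue, Dec 15: Thu.
Sunday occurs in May — 1 month.

1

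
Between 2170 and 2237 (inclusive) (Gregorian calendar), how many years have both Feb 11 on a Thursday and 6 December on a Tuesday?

3

Check each year's weekday for Feb 11 and 6 December:
  2170: Sun/Thu  2171: Mon/Fri  2172: Tue/Sun  2173: Thu/Mon  2174: Fri/Tue  2175: Sat/Wed  2176: Sun/Fri  2177: Tue/Sat  2178: Wed/Sun  2179: Thu/Mon  2180: Fri/Wed  2181: Sun/Thu  2182: Mon/Fri  2183: Tue/Sat  …(40 more)…  2224: Wed/Mon  2225: Fri/Tue  2226: Sat/Wed  2227: Sun/Thu  2228: Mon/Sat  2229: Wed/Sun  2230: Thu/Mon  2231: Fri/Tue  2232: Sat/Thu  2233: Mon/Fri  2234: Tue/Sat  2235: Wed/Sun  2236: Thu/Tue ✓  2237: Sat/Wed
Both conditions hold in: 2196, 2208, 2236 — 3.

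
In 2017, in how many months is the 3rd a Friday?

3

Check the 3rd of each month of 2017: Jan 3: Tue, Feb 3: Fri, Mar 3: Fri, Apr 3: Mon, May 3: Wed, Jun 3: Sat, Jul 3: Mon, Aug 3: Thu, Sep 3: Sun, Oct 3: Tue, Nov 3: Fri, Dec 3: Sun.
Friday occurs in February, March, November — 3 months.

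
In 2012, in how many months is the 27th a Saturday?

1

Check the 27th of each month of 2012: Jan 27: Fri, Feb 27: Mon, Mar 27: Tue, Apr 27: Fri, May 27: Sun, Jun 27: Wed, Jul 27: Fri, Aug 27: Mon, Sep 27: Thu, Oct 27: Sat, Nov 27: Tue, Dec 27: Thu.
Saturday occurs in October — 1 month.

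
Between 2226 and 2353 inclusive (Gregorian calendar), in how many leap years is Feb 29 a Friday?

Leap years in 2226–2353: 31 of them.
Feb 29 weekday advances by 5 (mod 7) from one leap year to the next four years later (or differs when a century non-leap intervenes).
Leap-day weekdays: 2228:Fri✓ 2232:Wed 2236:Mon 2240:Sat 2244:Thu 2248:Tue 2252:Sun 2256:Fri✓ 2260:Wed 2264:Mon 2268:Sat 2272:Thu 2276:Tue …(5 more)… 2304:Mon 2308:Sat 2312:Thu 2316:Tue 2320:Sun 2324:Fri✓ 2328:Wed 2332:Mon 2336:Sat 2340:Thu 2344:Tue 2348:Sun 2352:Fri✓
Friday: 2228, 2256, 2284, 2324, 2352 → 5.

5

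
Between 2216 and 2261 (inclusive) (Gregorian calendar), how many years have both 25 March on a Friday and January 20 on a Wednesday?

Check each year's weekday for 25 March and January 20:
  2216: Mon/Sat  2217: Tue/Mon  2218: Wed/Tue  2219: Thu/Wed  2220: Sat/Thu  2221: Sun/Sat  2222: Mon/Sun  2223: Tue/Mon  2224: Thu/Tue  2225: Fri/Thu  2226: Sat/Fri  2227: Sun/Sat  2228: Tue/Sun  2229: Wed/Tue  …(18 more)…  2248: Sat/Thu  2249: Sun/Sat  2250: Mon/Sun  2251: Tue/Mon  2252: Thu/Tue  2253: Fri/Thu  2254: Sat/Fri  2255: Sun/Sat  2256: Tue/Sun  2257: Wed/Tue  2258: Thu/Wed  2259: Fri/Thu  2260: Sun/Fri  2261: Mon/Sun
Both conditions hold in: 2236 — 1.

1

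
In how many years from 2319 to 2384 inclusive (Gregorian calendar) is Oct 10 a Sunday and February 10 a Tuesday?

3

Check each year's weekday for Oct 10 and February 10:
  2319: Fri/Mon  2320: Sun/Tue ✓  2321: Mon/Thu  2322: Tue/Fri  2323: Wed/Sat  2324: Fri/Sun  2325: Sat/Tue  2326: Sun/Wed  2327: Mon/Thu  2328: Wed/Fri  2329: Thu/Sun  2330: Fri/Mon  2331: Sat/Tue  2332: Mon/Wed  …(38 more)…  2371: Sun/Wed  2372: Tue/Thu  2373: Wed/Sat  2374: Thu/Sun  2375: Fri/Mon  2376: Sun/Tue ✓  2377: Mon/Thu  2378: Tue/Fri  2379: Wed/Sat  2380: Fri/Sun  2381: Sat/Tue  2382: Sun/Wed  2383: Mon/Thu  2384: Wed/Fri
Both conditions hold in: 2320, 2348, 2376 — 3.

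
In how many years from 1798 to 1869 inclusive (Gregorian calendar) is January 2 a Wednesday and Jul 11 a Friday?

2

Check each year's weekday for January 2 and Jul 11:
  1798: Tue/Wed  1799: Wed/Thu  1800: Thu/Fri  1801: Fri/Sat  1802: Sat/Sun  1803: Sun/Mon  1804: Mon/Wed  1805: Wed/Thu  1806: Thu/Fri  1807: Fri/Sat  1808: Sat/Mon  1809: Mon/Tue  1810: Tue/Wed  1811: Wed/Thu  …(44 more)…  1856: Wed/Fri ✓  1857: Fri/Sat  1858: Sat/Sun  1859: Sun/Mon  1860: Mon/Wed  1861: Wed/Thu  1862: Thu/Fri  1863: Fri/Sat  1864: Sat/Mon  1865: Mon/Tue  1866: Tue/Wed  1867: Wed/Thu  1868: Thu/Sat  1869: Sat/Sun
Both conditions hold in: 1828, 1856 — 2.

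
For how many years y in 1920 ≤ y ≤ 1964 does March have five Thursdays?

March has 31 days; it has five Thursdays when Thursday falls among the first (month-length − 28) days — i.e. when March 1 is one of Thursday/Wednesday/Tuesday.
March 1 by year: 1920:Mon 1921:Tue✓ 1922:Wed✓ 1923:Thu✓ 1924:Sat 1925:Sun 1926:Mon 1927:Tue✓ 1928:Thu✓ 1929:Fri 1930:Sat 1931:Sun 1932:Tue✓ 1933:Wed✓ 1934:Thu✓ …(15 more)… 1950:Wed✓ 1951:Thu✓ 1952:Sat 1953:Sun 1954:Mon 1955:Tue✓ 1956:Thu✓ 1957:Fri 1958:Sat 1959:Sun 1960:Tue✓ 1961:Wed✓ 1962:Thu✓ 1963:Fri 1964:Sun
Years with five Thursdays: 1921, 1922, 1923, 1927, 1928, 1932, 1933, 1934, 1938, 1939, 1944, 1945, 1949, 1950, 1951, 1955, 1956, 1960, 1961, 1962 → 20.

20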